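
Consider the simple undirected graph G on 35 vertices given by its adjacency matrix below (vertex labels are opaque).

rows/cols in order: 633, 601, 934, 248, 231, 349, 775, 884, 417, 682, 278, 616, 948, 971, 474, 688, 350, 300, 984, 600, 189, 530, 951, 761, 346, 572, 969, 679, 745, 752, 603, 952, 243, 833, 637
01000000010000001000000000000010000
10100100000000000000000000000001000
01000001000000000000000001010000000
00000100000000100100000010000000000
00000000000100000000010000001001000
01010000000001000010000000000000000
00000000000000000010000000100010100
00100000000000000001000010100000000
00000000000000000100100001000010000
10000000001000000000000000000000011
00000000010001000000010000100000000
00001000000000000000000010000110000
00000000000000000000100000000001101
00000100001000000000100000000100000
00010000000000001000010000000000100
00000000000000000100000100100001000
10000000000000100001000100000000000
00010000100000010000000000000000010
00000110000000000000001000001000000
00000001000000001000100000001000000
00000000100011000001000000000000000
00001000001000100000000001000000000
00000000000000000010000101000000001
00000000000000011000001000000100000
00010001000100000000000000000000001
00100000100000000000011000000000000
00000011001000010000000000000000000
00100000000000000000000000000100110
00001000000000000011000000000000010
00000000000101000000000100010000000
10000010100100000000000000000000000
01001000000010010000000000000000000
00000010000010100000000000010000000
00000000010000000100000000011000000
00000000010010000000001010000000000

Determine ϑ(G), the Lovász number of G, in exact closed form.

15

N(679) = {934, 752, 243, 833}, |N(679)| = 4.
Vertex 231 has 4 neighbors: 616, 530, 745, 952.
N(984) = {349, 775, 951, 745}, |N(984)| = 4.
deg(600) = 4; N(600) = {884, 350, 189, 745}.
4-regular, N=35; this is K(7,3), the Kneser graph.
spec(A) ≈ [4.0, 2.0, -1.0, -3.0] (distinct, 4 d.p.).
Lovász: ϑ = −35(-3)/(4+-1*(-3)) = 15.
≈ 15.00000000 (to 8 d.p.).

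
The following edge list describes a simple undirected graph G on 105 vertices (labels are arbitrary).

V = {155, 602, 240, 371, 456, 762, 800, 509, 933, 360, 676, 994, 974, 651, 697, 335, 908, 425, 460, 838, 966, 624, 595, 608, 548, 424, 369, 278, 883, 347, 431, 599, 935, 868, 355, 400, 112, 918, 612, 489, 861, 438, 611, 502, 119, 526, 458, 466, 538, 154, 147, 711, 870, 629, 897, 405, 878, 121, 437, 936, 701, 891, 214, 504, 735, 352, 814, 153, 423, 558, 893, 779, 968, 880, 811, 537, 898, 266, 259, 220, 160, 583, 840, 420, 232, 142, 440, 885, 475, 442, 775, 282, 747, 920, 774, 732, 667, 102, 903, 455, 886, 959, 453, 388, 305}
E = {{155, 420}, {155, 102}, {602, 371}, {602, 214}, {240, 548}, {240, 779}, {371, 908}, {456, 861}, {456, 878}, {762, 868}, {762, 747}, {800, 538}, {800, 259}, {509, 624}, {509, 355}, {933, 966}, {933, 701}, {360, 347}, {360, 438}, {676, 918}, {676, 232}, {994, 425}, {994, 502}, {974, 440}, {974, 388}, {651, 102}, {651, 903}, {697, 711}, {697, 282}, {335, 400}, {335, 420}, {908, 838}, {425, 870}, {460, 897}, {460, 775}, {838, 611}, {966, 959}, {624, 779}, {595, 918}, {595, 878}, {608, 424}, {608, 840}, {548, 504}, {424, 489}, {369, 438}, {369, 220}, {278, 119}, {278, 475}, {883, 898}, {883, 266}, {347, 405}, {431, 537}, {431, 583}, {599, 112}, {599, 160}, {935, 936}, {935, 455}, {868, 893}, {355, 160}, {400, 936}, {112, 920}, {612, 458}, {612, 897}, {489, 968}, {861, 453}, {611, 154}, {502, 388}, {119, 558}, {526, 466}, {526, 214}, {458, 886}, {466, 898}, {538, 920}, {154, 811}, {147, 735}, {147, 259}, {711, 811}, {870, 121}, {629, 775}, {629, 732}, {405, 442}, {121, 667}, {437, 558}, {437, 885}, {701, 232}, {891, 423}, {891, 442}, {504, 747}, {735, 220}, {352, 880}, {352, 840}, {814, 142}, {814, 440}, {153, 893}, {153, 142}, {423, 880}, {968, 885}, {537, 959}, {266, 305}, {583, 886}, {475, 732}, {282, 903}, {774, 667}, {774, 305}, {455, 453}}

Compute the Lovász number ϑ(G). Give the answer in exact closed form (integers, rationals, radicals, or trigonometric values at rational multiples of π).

105*cos(pi/105)/(cos(pi/105) + 1)

deg(220) = 2; N(220) = {369, 735}.
N(259) = {800, 147}, |N(259)| = 2.
Vertex 880 has 2 neighbors: 352, 423.
N(431) = {537, 583}, |N(431)| = 2.
G on 105 vertices is 2-regular; a single 105-cycle (edge-transitive).
A has 53 distinct eigenvalues ≈ [2.0, 1.996, 1.986, 1.968, 1.943, 1.911, 1.872, 1.827, 1.775, 1.717, 1.652, 1.582, 1.506, 1.425, 1.338, 1.247, 1.151, 1.051, 0.948, 0.841, 0.731, 0.618, 0.503, 0.387, 0.268, 0.149, 0.03, -0.09, -0.209, -0.328, -0.445, -0.561, -0.675, -0.786, -0.895, -1.0, -1.102, -1.2, -1.293, -1.382, -1.466, -1.545, -1.618, -1.685, -1.747, -1.802, -1.851, -1.893, -1.928, -1.956, -1.978, -1.992, -1.999].
Lovász: ϑ = −105(-2*cos(pi/105))/(2+-(-1)*2*cos(pi/105)) = 105*cos(pi/105)/(cos(pi/105) + 1).
Numerically 52.488249.
α=52, χ(Ḡ)=53; ϑ=105*cos(pi/105)/(cos(pi/105) + 1) lies between (both strict).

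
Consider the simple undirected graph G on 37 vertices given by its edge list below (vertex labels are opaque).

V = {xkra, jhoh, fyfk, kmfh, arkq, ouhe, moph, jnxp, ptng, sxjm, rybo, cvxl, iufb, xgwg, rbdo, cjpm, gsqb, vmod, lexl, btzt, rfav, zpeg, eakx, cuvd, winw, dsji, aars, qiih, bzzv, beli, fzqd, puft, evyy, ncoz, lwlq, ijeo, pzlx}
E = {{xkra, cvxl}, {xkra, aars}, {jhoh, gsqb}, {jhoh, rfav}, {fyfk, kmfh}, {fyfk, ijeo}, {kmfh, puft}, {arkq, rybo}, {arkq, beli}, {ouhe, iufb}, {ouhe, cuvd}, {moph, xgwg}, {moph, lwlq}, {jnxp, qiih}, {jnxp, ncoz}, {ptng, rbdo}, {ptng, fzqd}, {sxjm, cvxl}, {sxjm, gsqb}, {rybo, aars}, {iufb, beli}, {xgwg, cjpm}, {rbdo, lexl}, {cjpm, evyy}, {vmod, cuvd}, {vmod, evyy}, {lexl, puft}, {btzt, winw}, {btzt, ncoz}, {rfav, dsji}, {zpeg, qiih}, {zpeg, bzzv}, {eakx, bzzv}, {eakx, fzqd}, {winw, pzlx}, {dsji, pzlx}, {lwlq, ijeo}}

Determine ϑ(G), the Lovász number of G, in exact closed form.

37*cos(pi/37)/(cos(pi/37) + 1)

deg(winw) = 2; N(winw) = {btzt, pzlx}.
N(jnxp) = {qiih, ncoz}, |N(jnxp)| = 2.
N(bzzv) = {zpeg, eakx}, |N(bzzv)| = 2.
deg(rbdo) = 2; N(rbdo) = {ptng, lexl}.
Regular of degree 2 on 37 vertices: this is C_{37}, the 37-cycle.
A has 19 distinct eigenvalues ≈ [2.0, 1.971232, 1.885755, 1.746028, 1.556072, 1.321349, 1.048615, 0.745713, 0.421359, 0.084882, -0.254036, -0.585646, -0.900407, -1.189266, -1.443912, -1.657019, -1.822457, -1.935466, -1.992795].
λ_max=2, λ_min=-2*cos(pi/37); ϑ = −37·λ_min/(λ_max−λ_min) = 37*cos(pi/37)/(cos(pi/37) + 1).
= 18.466616637… (decimal).
Lovász sandwich 18 ≤ 37*cos(pi/37)/(cos(pi/37) + 1) ≤ 19: both strict.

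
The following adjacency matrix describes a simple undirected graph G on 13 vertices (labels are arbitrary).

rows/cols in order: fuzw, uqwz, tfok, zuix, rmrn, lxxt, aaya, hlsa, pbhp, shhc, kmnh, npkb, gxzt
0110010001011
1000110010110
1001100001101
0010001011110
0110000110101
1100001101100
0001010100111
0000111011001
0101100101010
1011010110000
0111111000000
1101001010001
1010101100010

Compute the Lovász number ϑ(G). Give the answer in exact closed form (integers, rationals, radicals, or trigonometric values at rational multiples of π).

N(gxzt) = {fuzw, tfok, rmrn, aaya, hlsa, npkb}, |N(gxzt)| = 6.
deg(aaya) = 6; N(aaya) = {zuix, lxxt, hlsa, kmnh, npkb, gxzt}.
Vertex zuix has 6 neighbors: tfok, aaya, pbhp, shhc, kmnh, npkb.
N(fuzw) = {uqwz, tfok, lxxt, shhc, npkb, gxzt}, |N(fuzw)| = 6.
6-regular, N=13; strongly regular (13,6,2,3).
The 3 distinct eigenvalues: [6.0, 1.3028, -2.3028].
Lovász: ϑ = −13(-sqrt(13)/2 - 1/2)/(6+-(-sqrt(13)/2 - 1/2)) = sqrt(13).
= 3.605551275… (decimal).

sqrt(13)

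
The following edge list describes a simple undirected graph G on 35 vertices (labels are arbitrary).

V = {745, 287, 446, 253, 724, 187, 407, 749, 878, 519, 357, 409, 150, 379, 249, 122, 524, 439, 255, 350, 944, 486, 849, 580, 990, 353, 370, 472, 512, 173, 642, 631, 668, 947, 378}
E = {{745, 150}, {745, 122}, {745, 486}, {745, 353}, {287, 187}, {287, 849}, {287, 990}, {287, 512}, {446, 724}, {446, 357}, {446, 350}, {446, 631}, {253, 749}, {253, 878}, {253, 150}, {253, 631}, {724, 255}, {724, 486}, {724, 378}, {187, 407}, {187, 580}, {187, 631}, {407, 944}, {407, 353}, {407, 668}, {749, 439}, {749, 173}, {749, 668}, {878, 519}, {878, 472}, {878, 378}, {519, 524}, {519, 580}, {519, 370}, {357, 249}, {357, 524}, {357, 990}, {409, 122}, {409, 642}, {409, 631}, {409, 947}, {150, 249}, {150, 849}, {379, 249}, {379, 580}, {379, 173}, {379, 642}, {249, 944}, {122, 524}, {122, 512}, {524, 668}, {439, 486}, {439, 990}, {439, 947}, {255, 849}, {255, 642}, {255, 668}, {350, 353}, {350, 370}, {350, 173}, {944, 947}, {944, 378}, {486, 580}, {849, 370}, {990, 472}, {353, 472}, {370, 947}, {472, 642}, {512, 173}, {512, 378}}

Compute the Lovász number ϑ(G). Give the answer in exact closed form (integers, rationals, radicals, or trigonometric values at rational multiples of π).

deg(187) = 4; N(187) = {287, 407, 580, 631}.
Vertex 255 has 4 neighbors: 724, 849, 642, 668.
N(253) = {749, 878, 150, 631}, |N(253)| = 4.
deg(990) = 4; N(990) = {287, 357, 439, 472}.
35-vertex 4-regular graph: Kneser K(7,3) on C(7,3)=35 vertices.
The 4 distinct eigenvalues: [4.0, 2.0, -1.0, -3.0].
With N=35: ϑ(G) = 35·(-1*(-3))/(4−(-3)) = 15.
ϑ(G) ≈ 15.000000.

15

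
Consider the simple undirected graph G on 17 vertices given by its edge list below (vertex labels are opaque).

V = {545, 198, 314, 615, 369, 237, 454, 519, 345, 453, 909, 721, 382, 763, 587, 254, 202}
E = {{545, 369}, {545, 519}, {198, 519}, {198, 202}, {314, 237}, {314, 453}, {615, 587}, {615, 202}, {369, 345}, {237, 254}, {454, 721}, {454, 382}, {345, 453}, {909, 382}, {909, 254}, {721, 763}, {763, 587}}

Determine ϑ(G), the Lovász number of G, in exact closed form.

Vertex 763 has 2 neighbors: 721, 587.
N(454) = {721, 382}, |N(454)| = 2.
N(587) = {615, 763}, |N(587)| = 2.
deg(615) = 2; N(615) = {587, 202}.
G on 17 vertices is 2-regular; the odd cycle C_{17}.
A has 9 distinct eigenvalues ≈ [2.0, 1.864944, 1.478018, 0.891477, 0.184537, -0.547326, -1.205269, -1.700434, -1.965946].
−17·(-2*cos(pi/17)) / ((2)−(-2*cos(pi/17))) = 17*cos(pi/17)/(cos(pi/17) + 1) = ϑ(G).
= 8.42701… (decimal).
α=8, χ(Ḡ)=9; ϑ=17*cos(pi/17)/(cos(pi/17) + 1) lies between (both strict).

17*cos(pi/17)/(cos(pi/17) + 1)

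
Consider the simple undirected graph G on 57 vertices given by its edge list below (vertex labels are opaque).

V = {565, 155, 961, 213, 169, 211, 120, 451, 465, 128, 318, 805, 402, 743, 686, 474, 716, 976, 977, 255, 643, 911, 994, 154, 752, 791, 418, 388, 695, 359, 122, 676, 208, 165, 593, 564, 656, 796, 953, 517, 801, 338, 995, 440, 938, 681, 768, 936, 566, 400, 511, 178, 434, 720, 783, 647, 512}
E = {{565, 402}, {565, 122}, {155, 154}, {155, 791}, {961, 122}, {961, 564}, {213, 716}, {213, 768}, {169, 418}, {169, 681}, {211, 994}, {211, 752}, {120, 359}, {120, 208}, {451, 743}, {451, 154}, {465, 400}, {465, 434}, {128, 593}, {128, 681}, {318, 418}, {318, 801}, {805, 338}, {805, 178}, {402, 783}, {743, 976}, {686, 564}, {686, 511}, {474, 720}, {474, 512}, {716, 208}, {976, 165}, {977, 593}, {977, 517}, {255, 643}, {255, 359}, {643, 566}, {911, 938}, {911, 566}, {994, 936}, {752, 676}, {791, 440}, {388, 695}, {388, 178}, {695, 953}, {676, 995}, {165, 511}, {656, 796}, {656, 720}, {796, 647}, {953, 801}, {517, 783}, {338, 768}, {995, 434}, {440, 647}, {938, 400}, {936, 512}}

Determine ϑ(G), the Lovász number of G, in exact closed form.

deg(676) = 2; N(676) = {752, 995}.
Vertex 566 has 2 neighbors: 643, 911.
deg(512) = 2; N(512) = {474, 936}.
Vertex 936 has 2 neighbors: 994, 512.
G on 57 vertices is 2-regular; connected 2-regular on 57 ⇒ C_{57}.
A has 29 distinct eigenvalues ≈ [2.0, 1.987861, 1.951593, 1.891634, 1.808714, 1.703839, 1.578281, 1.433565, 1.271447, 1.093896, 0.903067, 0.701275, 0.490971, 0.274707, 0.055109, -0.165159, -0.383421, -0.59703, -0.803391, -1.0, -1.184471, -1.354563, -1.508213, -1.643556, -1.758948, -1.852988, -1.924536, -1.972723, -1.996963].
Lovász: ϑ = −57(-2*cos(pi/57))/(2+-(-1)*2*cos(pi/57)) = 57*cos(pi/57)/(cos(pi/57) + 1).
ϑ(G) ≈ 28.47834517.
Lovász sandwich 28 ≤ 57*cos(pi/57)/(cos(pi/57) + 1) ≤ 29: both strict.

57*cos(pi/57)/(cos(pi/57) + 1)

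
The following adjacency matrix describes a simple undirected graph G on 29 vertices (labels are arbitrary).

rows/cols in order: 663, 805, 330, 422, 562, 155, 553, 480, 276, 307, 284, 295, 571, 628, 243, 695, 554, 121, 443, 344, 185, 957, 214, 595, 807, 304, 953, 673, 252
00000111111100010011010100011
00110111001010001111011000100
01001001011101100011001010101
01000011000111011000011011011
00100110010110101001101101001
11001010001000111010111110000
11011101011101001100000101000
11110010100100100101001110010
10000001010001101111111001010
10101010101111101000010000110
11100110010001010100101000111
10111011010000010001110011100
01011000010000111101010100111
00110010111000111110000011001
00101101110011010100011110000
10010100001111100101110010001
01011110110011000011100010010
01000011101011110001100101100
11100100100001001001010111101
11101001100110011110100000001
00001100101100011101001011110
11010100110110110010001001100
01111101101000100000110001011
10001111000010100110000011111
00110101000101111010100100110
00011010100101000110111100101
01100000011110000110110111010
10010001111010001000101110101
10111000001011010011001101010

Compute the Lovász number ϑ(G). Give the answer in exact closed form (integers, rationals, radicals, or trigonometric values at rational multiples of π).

N(554) = {805, 422, 562, 155, 553, 276, 307, 571, 628, 443, 344, 185, 807, 673}, |N(554)| = 14.
deg(155) = 14; N(155) = {663, 805, 562, 553, 284, 243, 695, 554, 443, 185, 957, 214, 595, 807}.
N(553) = {663, 805, 422, 562, 155, 480, 307, 284, 295, 628, 554, 121, 595, 304}, |N(553)| = 14.
deg(243) = 14; N(243) = {330, 562, 155, 480, 276, 307, 571, 628, 695, 121, 957, 214, 595, 807}.
Regular of degree 14 on 29 vertices: SR(29,14,6,7) — a Paley graph.
Distinct eigenvalues (to 6 d.p.): [14.0, 2.192582, -3.192582].
ϑ = −N·λ_min/(λ_max−λ_min) = −29·(-sqrt(29)/2 - 1/2)/(14−(-sqrt(29)/2 - 1/2)) = sqrt(29).
= 5.3851648… (decimal).

sqrt(29)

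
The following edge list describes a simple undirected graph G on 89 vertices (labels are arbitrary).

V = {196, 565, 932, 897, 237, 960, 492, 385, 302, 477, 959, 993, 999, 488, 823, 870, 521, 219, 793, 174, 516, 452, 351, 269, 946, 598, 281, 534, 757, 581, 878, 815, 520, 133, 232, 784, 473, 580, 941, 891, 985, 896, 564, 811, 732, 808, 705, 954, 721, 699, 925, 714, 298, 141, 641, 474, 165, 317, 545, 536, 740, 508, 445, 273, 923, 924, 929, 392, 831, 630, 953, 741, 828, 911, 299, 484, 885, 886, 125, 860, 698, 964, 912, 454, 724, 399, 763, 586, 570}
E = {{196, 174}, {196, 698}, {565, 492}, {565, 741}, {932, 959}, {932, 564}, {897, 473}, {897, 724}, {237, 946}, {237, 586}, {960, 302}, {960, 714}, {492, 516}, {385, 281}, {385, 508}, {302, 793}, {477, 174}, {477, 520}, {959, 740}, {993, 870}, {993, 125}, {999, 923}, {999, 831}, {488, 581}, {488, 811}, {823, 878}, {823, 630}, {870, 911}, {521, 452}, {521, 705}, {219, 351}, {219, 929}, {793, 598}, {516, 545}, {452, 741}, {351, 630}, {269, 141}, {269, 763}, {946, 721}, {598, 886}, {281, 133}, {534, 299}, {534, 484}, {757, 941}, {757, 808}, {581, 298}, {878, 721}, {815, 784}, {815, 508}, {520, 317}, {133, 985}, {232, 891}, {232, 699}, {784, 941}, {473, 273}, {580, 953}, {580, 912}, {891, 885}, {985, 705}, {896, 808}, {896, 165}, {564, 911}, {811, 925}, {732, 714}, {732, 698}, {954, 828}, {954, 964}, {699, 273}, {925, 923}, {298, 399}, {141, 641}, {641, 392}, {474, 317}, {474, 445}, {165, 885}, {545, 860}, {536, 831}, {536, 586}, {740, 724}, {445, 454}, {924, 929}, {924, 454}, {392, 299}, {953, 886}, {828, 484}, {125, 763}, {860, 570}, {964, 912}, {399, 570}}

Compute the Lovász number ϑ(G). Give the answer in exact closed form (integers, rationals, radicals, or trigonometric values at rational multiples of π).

N(133) = {281, 985}, |N(133)| = 2.
deg(317) = 2; N(317) = {520, 474}.
N(985) = {133, 705}, |N(985)| = 2.
Vertex 999 has 2 neighbors: 923, 831.
G on 89 vertices is 2-regular; connected 2-regular on 89 ⇒ C_{89}.
A has 45 distinct eigenvalues ≈ [2.0, 1.99502, 1.9801, 1.95531, 1.92078, 1.87669, 1.82324, 1.76071, 1.68941, 1.60969, 1.52196, 1.42664, 1.32421, 1.21519, 1.10011, 0.97955, 0.85411, 0.72442, 0.59112, 0.45487, 0.31635, 0.17626, 0.0353, -0.10585, -0.24646, -0.38585, -0.52332, -0.65818, -0.78976, -0.9174, -1.04048, -1.15837, -1.27049, -1.37628, -1.47522, -1.5668, -1.65058, -1.72614, -1.79309, -1.85112, -1.89992, -1.93926, -1.96893, -1.9888, -1.99875].
λ_max=2, λ_min=-2*cos(pi/89); ϑ = −89·λ_min/(λ_max−λ_min) = 89*cos(pi/89)/(cos(pi/89) + 1).
ϑ(G) ≈ 44.4861353.
Check 44 ≤ 89*cos(pi/89)/(cos(pi/89) + 1) ≤ 45: both strict.

89*cos(pi/89)/(cos(pi/89) + 1)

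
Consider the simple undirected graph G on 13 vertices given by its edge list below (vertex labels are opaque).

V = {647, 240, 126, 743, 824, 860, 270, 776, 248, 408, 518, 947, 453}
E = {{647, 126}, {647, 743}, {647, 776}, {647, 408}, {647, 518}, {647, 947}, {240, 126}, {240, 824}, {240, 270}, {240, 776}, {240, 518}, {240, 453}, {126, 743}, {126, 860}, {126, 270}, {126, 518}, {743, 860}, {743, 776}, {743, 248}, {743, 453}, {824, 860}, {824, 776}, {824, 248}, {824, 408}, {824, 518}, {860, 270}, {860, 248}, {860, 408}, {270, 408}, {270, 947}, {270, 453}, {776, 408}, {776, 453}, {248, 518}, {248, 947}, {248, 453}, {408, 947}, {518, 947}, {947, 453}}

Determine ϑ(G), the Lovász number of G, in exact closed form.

deg(647) = 6; N(647) = {126, 743, 776, 408, 518, 947}.
Vertex 248 has 6 neighbors: 743, 824, 860, 518, 947, 453.
N(270) = {240, 126, 860, 408, 947, 453}, |N(270)| = 6.
deg(824) = 6; N(824) = {240, 860, 776, 248, 408, 518}.
G on 13 vertices is 6-regular; Paley(13): SR with (k,λ,μ)=(6,2,3).
The 3 distinct eigenvalues: [6.0, 1.3028, -2.3028].
−13·(-sqrt(13)/2 - 1/2) / ((6)−(-sqrt(13)/2 - 1/2)) = sqrt(13) = ϑ(G).
Numerically 3.60555.

sqrt(13)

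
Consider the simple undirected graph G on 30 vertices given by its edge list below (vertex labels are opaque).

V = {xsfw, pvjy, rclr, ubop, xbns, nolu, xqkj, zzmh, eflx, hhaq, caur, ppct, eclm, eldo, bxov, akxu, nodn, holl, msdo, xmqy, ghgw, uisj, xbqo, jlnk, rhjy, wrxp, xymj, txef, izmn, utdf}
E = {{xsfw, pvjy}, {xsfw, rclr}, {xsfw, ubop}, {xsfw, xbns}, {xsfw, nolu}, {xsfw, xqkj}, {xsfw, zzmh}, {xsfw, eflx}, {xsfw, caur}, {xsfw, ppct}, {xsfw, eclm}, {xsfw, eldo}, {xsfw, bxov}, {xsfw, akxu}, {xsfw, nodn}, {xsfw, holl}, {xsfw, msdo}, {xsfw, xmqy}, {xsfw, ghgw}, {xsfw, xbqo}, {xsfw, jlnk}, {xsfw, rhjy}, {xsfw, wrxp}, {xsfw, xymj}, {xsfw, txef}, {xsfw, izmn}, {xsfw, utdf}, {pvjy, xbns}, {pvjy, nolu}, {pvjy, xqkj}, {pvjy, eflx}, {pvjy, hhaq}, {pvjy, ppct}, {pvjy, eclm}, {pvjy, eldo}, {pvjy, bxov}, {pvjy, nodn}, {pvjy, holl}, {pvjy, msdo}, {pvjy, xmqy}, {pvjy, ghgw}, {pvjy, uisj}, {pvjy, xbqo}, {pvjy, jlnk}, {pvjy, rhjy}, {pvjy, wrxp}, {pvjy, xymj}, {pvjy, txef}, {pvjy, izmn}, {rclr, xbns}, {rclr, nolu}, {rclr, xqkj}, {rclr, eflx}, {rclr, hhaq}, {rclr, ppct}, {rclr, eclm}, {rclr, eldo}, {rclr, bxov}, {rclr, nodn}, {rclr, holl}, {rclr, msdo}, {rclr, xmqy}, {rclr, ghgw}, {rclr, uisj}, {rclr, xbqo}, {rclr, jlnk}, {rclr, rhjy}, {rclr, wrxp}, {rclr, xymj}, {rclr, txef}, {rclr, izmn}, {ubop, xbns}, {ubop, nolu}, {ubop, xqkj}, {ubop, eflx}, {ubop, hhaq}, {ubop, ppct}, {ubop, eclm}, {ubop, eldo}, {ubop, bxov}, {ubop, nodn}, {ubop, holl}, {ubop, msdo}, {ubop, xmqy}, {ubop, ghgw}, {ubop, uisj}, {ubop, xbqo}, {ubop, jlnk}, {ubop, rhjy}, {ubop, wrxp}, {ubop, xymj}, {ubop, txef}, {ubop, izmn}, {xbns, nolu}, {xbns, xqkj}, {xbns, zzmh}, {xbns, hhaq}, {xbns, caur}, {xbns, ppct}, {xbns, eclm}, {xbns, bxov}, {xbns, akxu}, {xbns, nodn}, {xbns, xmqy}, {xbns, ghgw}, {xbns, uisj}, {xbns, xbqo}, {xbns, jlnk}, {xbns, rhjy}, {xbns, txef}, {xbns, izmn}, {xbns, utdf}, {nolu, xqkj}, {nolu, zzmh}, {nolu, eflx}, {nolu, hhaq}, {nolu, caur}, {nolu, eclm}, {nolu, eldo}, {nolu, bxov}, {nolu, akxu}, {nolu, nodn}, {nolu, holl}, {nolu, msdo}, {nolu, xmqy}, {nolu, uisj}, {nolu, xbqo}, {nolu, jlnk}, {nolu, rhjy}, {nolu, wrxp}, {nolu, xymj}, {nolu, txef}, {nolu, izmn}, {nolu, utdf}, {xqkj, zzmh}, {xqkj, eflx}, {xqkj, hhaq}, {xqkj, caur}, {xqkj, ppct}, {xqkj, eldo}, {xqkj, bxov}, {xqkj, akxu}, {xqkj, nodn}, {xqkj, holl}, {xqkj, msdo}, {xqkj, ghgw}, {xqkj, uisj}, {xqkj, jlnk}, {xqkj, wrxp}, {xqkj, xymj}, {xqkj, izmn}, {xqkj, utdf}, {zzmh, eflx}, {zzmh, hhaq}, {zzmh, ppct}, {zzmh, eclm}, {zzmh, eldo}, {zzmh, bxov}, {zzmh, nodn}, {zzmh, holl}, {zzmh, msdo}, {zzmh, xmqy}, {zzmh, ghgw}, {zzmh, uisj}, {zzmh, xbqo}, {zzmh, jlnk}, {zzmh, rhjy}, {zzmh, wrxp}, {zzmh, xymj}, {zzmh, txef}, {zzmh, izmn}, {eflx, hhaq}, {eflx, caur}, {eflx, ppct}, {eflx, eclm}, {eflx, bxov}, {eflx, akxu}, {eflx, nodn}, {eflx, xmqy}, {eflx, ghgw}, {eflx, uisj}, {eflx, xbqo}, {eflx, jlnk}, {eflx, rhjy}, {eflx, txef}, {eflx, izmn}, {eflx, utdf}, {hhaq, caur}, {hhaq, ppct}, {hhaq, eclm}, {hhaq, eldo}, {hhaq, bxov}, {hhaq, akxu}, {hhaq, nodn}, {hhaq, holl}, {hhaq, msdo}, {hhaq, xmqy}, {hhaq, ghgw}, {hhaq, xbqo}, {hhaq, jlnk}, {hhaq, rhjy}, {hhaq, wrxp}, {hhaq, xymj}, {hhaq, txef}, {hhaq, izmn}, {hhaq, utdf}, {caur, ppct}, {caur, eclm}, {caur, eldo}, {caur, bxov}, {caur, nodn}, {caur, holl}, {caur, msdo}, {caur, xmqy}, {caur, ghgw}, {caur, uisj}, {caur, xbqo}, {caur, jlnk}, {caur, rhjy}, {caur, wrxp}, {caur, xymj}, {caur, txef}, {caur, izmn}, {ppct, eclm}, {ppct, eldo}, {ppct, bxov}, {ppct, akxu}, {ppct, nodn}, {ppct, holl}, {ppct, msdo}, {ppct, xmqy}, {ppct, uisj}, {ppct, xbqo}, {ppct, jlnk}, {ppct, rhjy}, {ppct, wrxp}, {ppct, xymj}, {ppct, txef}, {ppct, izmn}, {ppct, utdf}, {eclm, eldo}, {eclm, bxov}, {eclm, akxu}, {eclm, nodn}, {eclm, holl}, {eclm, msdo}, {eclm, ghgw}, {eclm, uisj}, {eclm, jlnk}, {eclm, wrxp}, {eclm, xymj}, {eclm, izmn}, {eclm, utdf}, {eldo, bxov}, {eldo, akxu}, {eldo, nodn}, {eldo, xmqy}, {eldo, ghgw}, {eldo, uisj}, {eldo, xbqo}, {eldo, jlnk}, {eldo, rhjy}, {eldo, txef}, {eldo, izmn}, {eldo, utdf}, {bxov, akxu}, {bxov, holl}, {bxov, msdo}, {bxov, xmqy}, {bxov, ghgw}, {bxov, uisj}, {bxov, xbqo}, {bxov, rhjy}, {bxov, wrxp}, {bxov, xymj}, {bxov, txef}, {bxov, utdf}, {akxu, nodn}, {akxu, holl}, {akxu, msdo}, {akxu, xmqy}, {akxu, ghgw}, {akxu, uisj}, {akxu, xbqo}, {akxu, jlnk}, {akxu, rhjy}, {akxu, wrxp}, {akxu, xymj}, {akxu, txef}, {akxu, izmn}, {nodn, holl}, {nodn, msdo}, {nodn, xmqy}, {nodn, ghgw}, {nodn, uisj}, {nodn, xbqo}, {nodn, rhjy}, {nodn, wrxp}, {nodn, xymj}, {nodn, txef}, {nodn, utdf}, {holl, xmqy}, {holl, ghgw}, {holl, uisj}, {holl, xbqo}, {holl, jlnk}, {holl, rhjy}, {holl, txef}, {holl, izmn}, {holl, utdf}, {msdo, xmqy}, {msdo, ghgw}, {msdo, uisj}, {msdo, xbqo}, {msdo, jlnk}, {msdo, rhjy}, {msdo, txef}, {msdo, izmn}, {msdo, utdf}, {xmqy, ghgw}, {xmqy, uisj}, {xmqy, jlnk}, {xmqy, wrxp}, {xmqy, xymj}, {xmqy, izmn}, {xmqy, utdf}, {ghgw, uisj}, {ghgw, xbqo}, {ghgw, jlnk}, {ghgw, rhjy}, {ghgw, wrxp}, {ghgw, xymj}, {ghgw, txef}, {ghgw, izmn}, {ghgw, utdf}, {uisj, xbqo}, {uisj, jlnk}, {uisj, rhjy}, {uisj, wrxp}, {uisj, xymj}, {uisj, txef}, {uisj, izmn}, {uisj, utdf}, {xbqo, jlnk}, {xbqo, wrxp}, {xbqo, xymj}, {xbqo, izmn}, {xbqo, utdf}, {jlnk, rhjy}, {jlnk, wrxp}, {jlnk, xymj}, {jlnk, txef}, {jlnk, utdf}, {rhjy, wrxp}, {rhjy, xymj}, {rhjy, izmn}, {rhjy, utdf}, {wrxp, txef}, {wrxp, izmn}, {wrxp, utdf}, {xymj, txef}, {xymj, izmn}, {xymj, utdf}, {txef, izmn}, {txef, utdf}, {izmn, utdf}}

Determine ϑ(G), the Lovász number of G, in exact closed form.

Vertex xymj has 23 neighbors: xsfw, pvjy, rclr, ubop, nolu, xqkj, zzmh, hhaq, caur, ppct, eclm, bxov, akxu, nodn, xmqy, ghgw, uisj, xbqo, jlnk, rhjy, txef, izmn, utdf.
Vertex rclr has 23 neighbors: xsfw, xbns, nolu, xqkj, eflx, hhaq, ppct, eclm, eldo, bxov, nodn, holl, msdo, xmqy, ghgw, uisj, xbqo, jlnk, rhjy, wrxp, xymj, txef, izmn.
deg(pvjy) = 23; N(pvjy) = {xsfw, xbns, nolu, xqkj, eflx, hhaq, ppct, eclm, eldo, bxov, nodn, holl, msdo, xmqy, ghgw, uisj, xbqo, jlnk, rhjy, wrxp, xymj, txef, izmn}.
deg(eclm) = 24; N(eclm) = {xsfw, pvjy, rclr, ubop, xbns, nolu, zzmh, eflx, hhaq, caur, ppct, eldo, bxov, akxu, nodn, holl, msdo, ghgw, uisj, jlnk, wrxp, xymj, izmn, utdf}.
G = K_{7,7,6,4,3,3}: α = 7 = χ(Ḡ), so ϑ = 7.
Numerically 7.000000000.
7 ≤ 7 ≤ 7: collapsed.

7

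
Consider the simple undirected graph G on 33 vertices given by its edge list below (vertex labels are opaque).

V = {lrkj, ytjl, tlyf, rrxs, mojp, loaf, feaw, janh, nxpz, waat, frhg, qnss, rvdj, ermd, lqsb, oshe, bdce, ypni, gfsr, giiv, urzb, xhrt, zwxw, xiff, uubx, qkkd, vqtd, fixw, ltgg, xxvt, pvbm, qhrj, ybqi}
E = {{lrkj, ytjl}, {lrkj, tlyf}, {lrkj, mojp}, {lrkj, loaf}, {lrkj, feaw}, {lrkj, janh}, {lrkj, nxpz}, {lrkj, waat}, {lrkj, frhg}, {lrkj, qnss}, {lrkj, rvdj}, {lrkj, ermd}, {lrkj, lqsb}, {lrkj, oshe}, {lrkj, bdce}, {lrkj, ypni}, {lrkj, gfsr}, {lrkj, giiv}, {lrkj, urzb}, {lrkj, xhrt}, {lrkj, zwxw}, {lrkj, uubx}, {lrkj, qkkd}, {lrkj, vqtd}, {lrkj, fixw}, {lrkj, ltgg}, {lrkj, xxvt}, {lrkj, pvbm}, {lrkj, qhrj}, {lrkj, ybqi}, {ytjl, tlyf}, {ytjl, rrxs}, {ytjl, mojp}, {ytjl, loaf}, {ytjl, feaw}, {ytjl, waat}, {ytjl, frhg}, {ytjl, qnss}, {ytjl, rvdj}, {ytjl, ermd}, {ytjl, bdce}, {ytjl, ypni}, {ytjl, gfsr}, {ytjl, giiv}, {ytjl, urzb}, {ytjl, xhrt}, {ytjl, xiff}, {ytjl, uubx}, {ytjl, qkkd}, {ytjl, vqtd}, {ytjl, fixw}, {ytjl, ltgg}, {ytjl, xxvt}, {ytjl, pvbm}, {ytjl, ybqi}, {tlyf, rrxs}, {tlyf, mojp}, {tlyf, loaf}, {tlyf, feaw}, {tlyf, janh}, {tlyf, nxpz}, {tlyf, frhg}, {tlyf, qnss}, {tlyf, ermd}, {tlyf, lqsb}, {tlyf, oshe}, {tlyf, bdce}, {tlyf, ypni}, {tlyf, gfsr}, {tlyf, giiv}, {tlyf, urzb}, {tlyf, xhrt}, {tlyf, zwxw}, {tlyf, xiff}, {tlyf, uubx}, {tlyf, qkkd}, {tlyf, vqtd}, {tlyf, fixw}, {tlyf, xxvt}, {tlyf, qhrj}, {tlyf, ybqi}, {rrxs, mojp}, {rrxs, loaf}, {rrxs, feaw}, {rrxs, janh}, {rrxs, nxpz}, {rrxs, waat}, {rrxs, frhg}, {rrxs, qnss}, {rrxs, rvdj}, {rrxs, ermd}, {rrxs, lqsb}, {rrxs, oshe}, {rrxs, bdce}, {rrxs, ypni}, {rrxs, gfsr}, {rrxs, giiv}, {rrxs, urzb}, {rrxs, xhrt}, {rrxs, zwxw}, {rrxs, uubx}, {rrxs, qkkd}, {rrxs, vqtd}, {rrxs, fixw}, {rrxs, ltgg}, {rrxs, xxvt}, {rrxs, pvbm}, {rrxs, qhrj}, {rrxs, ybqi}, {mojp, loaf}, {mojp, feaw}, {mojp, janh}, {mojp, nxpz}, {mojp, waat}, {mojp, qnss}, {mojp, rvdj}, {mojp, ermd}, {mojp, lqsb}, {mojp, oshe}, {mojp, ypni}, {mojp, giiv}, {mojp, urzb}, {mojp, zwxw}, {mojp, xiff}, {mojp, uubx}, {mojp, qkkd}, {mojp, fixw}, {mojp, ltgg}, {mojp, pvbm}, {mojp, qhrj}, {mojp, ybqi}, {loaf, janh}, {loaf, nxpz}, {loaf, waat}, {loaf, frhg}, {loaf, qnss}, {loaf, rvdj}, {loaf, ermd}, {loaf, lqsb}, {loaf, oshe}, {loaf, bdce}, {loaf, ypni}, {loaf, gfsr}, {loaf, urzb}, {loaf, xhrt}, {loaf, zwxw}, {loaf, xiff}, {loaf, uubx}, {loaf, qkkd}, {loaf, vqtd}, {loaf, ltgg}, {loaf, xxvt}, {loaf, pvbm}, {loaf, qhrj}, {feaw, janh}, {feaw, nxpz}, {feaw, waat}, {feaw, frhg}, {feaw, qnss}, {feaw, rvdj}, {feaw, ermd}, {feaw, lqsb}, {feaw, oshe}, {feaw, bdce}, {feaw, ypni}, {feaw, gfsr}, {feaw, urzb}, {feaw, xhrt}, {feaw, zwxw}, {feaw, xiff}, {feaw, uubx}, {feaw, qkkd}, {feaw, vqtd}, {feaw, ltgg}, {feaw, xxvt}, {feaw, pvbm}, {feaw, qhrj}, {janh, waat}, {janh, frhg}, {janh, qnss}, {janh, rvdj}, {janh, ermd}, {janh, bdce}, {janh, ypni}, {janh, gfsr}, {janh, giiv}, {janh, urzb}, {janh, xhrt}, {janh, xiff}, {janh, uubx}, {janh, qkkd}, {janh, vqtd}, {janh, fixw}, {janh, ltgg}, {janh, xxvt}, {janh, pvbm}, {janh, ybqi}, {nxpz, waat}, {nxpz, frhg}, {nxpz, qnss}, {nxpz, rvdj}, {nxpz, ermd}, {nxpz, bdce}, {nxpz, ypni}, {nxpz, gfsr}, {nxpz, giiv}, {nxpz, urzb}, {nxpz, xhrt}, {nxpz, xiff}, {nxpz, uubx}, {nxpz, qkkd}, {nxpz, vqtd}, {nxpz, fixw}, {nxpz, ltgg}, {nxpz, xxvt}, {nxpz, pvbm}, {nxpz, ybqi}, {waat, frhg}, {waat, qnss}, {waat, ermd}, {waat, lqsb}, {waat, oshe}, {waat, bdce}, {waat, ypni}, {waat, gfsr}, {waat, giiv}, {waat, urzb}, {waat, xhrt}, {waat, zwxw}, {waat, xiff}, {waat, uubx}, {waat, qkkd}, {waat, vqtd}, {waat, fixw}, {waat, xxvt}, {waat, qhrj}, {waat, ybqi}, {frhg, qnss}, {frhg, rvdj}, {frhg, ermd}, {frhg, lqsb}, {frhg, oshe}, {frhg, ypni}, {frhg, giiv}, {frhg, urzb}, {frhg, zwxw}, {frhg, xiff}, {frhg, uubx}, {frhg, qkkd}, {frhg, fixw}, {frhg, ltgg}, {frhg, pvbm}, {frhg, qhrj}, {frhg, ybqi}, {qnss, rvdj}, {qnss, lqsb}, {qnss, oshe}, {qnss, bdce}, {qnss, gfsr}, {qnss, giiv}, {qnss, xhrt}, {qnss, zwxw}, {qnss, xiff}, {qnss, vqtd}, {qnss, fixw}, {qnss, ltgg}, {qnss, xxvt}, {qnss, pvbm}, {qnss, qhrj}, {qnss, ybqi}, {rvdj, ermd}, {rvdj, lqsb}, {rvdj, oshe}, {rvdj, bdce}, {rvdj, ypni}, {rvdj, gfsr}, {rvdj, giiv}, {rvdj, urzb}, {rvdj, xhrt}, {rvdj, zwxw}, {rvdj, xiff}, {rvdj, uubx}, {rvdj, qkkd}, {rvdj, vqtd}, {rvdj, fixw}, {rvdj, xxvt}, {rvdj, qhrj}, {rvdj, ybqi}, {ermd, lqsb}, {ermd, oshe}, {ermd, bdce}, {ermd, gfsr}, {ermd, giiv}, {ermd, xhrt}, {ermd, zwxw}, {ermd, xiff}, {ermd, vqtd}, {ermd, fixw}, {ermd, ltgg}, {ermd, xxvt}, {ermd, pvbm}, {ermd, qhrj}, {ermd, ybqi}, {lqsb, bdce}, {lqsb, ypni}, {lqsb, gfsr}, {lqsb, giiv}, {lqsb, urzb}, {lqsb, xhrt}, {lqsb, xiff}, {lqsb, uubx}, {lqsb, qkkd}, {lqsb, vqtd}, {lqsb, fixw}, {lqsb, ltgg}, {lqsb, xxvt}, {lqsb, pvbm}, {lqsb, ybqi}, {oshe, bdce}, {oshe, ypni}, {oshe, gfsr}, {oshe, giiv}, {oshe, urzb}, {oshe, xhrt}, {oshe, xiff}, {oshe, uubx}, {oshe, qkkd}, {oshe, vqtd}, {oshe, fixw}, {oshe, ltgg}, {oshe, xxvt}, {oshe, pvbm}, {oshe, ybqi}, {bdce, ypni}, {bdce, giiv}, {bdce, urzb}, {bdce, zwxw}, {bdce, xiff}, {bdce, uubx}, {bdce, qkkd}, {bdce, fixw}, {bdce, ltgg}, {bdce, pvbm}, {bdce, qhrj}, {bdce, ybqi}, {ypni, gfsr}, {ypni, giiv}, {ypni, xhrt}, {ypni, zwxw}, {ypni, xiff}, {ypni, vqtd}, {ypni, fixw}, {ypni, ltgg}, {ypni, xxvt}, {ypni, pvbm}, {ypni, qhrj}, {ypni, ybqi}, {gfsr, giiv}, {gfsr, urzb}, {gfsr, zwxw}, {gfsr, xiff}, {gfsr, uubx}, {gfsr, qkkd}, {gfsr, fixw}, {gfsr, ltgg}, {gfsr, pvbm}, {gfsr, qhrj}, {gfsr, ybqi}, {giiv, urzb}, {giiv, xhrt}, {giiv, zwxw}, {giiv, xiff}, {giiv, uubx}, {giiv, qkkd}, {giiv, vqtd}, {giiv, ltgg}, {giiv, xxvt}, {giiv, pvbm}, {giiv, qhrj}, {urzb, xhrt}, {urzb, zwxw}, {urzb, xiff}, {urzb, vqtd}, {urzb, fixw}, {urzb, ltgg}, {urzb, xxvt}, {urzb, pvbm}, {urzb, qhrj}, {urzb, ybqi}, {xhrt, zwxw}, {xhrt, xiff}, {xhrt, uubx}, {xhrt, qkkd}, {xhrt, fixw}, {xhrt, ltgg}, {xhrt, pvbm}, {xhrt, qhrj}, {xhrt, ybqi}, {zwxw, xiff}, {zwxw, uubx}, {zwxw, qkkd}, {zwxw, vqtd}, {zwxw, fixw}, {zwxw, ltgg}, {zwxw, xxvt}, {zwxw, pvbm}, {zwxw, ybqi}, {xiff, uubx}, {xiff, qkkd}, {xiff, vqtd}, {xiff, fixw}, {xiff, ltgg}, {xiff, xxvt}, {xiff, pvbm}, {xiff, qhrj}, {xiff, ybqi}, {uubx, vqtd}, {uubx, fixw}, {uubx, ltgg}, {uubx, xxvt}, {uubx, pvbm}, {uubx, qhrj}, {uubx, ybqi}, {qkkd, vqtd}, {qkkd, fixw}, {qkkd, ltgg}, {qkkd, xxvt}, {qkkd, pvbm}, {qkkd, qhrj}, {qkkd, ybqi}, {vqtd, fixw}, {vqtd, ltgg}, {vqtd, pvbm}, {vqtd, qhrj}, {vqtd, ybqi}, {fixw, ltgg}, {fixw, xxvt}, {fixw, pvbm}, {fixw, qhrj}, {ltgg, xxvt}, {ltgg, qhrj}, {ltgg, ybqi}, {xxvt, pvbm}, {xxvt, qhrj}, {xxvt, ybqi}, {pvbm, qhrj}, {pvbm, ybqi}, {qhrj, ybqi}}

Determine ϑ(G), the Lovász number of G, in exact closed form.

N(ypni) = {lrkj, ytjl, tlyf, rrxs, mojp, loaf, feaw, janh, nxpz, waat, frhg, rvdj, lqsb, oshe, bdce, gfsr, giiv, xhrt, zwxw, xiff, vqtd, fixw, ltgg, xxvt, pvbm, qhrj, ybqi}, |N(ypni)| = 27.
deg(qhrj) = 26; N(qhrj) = {lrkj, tlyf, rrxs, mojp, loaf, feaw, waat, frhg, qnss, rvdj, ermd, bdce, ypni, gfsr, giiv, urzb, xhrt, xiff, uubx, qkkd, vqtd, fixw, ltgg, xxvt, pvbm, ybqi}.
Vertex giiv has 28 neighbors: lrkj, ytjl, tlyf, rrxs, mojp, janh, nxpz, waat, frhg, qnss, rvdj, ermd, lqsb, oshe, bdce, ypni, gfsr, urzb, xhrt, zwxw, xiff, uubx, qkkd, vqtd, ltgg, xxvt, pvbm, qhrj.
Vertex xxvt has 26 neighbors: lrkj, ytjl, tlyf, rrxs, loaf, feaw, janh, nxpz, waat, qnss, rvdj, ermd, lqsb, oshe, ypni, giiv, urzb, zwxw, xiff, uubx, qkkd, fixw, ltgg, pvbm, qhrj, ybqi.
Complete multipartite on [7, 7, 6, 5, 5, 3]: sandwich collapses at ϑ=7.
Numerically 7.0000000.
α=7, χ(Ḡ)=7; ϑ=7 lies between (collapsed).

7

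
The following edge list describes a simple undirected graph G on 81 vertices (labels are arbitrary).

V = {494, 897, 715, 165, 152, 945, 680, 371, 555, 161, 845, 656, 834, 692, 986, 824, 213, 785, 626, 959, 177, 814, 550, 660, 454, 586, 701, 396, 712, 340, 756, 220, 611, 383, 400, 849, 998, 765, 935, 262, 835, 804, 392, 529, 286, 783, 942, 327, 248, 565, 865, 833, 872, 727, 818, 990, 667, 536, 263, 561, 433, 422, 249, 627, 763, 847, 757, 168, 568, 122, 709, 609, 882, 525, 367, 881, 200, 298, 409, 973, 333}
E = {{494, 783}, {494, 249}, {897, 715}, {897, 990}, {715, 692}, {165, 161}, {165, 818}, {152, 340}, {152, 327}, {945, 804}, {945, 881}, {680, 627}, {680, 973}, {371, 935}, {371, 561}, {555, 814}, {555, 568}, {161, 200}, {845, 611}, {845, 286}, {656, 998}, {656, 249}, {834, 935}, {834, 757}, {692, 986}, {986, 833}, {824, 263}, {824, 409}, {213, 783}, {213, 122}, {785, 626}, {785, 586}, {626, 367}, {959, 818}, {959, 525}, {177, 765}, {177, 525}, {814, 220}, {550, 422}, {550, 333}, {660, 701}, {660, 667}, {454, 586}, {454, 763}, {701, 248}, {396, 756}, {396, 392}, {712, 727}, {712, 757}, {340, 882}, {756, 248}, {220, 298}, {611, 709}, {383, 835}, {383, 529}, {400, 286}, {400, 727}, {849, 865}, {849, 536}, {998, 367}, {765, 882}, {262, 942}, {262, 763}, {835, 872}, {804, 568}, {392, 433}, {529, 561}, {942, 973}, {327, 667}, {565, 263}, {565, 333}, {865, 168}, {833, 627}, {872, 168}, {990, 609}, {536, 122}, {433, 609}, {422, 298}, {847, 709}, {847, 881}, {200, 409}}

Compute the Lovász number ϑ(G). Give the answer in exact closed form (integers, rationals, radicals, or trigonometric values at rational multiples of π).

81*cos(pi/81)/(cos(pi/81) + 1)

deg(286) = 2; N(286) = {845, 400}.
deg(845) = 2; N(845) = {611, 286}.
Vertex 865 has 2 neighbors: 849, 168.
N(168) = {865, 872}, |N(168)| = 2.
Every vertex has degree 2 (N=81); this is C_{81}, the 81-cycle.
The 41 distinct eigenvalues: [2.0, 1.993986, 1.97598, 1.94609, 1.904496, 1.851448, 1.787265, 1.712334, 1.627104, 1.532089, 1.427859, 1.315043, 1.194317, 1.066409, 0.932087, 0.79216, 0.647468, 0.498882, 0.347296, 0.193622, 0.038783, -0.11629, -0.270663, -0.423408, -0.573606, -0.720355, -0.862772, -1.0, -1.131214, -1.255624, -1.372483, -1.481088, -1.580785, -1.670976, -1.751116, -1.820726, -1.879385, -1.926742, -1.962511, -1.986477, -1.998496].
ϑ = −N·λ_min/(λ_max−λ_min) = −81·(-2*cos(pi/81))/(2−(-2*cos(pi/81))) = 81*cos(pi/81)/(cos(pi/81) + 1).
Numerically 40.48477.
Lovász sandwich 40 ≤ 81*cos(pi/81)/(cos(pi/81) + 1) ≤ 41: both strict.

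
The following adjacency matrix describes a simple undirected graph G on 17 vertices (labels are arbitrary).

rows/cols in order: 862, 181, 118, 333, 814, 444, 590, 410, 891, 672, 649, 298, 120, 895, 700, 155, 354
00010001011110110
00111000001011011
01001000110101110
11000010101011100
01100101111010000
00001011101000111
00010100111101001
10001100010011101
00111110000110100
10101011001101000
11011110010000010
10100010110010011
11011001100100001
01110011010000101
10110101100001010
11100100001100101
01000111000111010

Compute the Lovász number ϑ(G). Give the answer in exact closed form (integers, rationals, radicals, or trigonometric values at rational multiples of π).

N(672) = {862, 118, 814, 590, 410, 649, 298, 895}, |N(672)| = 8.
N(120) = {862, 181, 333, 814, 410, 891, 298, 354}, |N(120)| = 8.
deg(444) = 8; N(444) = {814, 590, 410, 891, 649, 700, 155, 354}.
Vertex 814 has 8 neighbors: 181, 118, 444, 410, 891, 672, 649, 120.
8-regular, N=17; SR(17,8,3,4) — a Paley graph.
A has 3 distinct eigenvalues ≈ [8.0, 1.561553, -2.561553].
λ_max=8, λ_min=-sqrt(17)/2 - 1/2; ϑ = −17·λ_min/(λ_max−λ_min) = sqrt(17).
Numerically 4.1231056.

sqrt(17)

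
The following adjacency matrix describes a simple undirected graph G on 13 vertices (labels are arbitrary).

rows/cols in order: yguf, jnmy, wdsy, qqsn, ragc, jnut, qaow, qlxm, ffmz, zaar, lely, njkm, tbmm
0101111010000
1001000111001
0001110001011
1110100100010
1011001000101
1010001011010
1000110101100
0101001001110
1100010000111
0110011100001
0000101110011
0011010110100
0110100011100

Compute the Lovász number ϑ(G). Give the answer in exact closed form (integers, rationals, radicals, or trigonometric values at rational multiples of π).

deg(ffmz) = 6; N(ffmz) = {yguf, jnmy, jnut, lely, njkm, tbmm}.
N(qaow) = {yguf, ragc, jnut, qlxm, zaar, lely}, |N(qaow)| = 6.
Vertex tbmm has 6 neighbors: jnmy, wdsy, ragc, ffmz, zaar, lely.
N(ragc) = {yguf, wdsy, qqsn, qaow, lely, tbmm}, |N(ragc)| = 6.
G on 13 vertices is 6-regular; strongly regular (13,6,2,3).
spec(A) ≈ [6.0, 1.302776, -2.302776] (distinct, 6 d.p.).
ϑ = −N·λ_min/(λ_max−λ_min) = −13·(-sqrt(13)/2 - 1/2)/(6−(-sqrt(13)/2 - 1/2)) = sqrt(13).
= 3.6056… (decimal).

sqrt(13)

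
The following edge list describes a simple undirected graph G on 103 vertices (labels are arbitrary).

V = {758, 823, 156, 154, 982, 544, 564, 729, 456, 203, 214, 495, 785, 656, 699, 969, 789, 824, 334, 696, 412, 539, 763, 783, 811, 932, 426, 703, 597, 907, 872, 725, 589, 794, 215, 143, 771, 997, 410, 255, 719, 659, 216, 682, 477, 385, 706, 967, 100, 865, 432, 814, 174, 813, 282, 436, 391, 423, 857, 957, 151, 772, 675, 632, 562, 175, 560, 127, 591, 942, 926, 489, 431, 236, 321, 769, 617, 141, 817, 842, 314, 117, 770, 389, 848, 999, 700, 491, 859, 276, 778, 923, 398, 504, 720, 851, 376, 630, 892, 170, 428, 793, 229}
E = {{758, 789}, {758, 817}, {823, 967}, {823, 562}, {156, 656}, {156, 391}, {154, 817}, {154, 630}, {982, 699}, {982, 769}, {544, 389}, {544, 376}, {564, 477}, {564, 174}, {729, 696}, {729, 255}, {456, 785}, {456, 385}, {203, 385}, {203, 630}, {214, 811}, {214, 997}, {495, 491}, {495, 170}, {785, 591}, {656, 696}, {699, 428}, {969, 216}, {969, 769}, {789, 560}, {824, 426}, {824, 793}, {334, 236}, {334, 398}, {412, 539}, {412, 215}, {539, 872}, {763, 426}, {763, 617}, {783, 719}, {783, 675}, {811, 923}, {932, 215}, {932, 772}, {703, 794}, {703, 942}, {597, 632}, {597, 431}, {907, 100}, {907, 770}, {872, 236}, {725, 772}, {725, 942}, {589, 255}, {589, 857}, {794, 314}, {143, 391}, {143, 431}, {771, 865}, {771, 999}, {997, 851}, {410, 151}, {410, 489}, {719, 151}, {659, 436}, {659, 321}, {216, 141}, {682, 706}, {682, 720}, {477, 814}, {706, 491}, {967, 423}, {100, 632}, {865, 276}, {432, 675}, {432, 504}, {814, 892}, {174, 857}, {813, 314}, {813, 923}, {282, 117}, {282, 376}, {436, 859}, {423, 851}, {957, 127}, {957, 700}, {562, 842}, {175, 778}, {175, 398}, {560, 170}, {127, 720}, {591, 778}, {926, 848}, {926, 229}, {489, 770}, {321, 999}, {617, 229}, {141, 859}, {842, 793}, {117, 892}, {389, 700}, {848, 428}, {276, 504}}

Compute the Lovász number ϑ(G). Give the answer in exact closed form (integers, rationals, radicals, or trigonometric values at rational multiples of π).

N(143) = {391, 431}, |N(143)| = 2.
Vertex 703 has 2 neighbors: 794, 942.
N(793) = {824, 842}, |N(793)| = 2.
Vertex 175 has 2 neighbors: 778, 398.
2-regular, N=103; the odd cycle C_{103}.
Distinct eigenvalues (to 6 d.p.): [2.0, 1.99628, 1.985134, 1.966602, 1.940755, 1.907689, 1.867525, 1.820414, 1.766531, 1.706077, 1.639275, 1.566376, 1.487649, 1.403389, 1.313908, 1.219538, 1.120632, 1.017558, 0.910698, 0.80045, 0.687224, 0.571442, 0.453534, 0.333938, 0.213101, 0.091471, -0.0305, -0.152357, -0.273647, -0.393919, -0.512726, -0.629626, -0.744183, -0.855972, -0.964576, -1.069593, -1.17063, -1.267312, -1.35928, -1.446192, -1.527723, -1.603572, -1.673454, -1.737112, -1.794307, -1.844828, -1.888485, -1.925117, -1.954588, -1.976787, -1.991633, -1.99907].
λ_max=2, λ_min=-2*cos(pi/103); ϑ = −103·λ_min/(λ_max−λ_min) = 103*cos(pi/103)/(cos(pi/103) + 1).
ϑ(G) ≈ 51.488020.
Check 51 ≤ 103*cos(pi/103)/(cos(pi/103) + 1) ≤ 52: both strict.

103*cos(pi/103)/(cos(pi/103) + 1)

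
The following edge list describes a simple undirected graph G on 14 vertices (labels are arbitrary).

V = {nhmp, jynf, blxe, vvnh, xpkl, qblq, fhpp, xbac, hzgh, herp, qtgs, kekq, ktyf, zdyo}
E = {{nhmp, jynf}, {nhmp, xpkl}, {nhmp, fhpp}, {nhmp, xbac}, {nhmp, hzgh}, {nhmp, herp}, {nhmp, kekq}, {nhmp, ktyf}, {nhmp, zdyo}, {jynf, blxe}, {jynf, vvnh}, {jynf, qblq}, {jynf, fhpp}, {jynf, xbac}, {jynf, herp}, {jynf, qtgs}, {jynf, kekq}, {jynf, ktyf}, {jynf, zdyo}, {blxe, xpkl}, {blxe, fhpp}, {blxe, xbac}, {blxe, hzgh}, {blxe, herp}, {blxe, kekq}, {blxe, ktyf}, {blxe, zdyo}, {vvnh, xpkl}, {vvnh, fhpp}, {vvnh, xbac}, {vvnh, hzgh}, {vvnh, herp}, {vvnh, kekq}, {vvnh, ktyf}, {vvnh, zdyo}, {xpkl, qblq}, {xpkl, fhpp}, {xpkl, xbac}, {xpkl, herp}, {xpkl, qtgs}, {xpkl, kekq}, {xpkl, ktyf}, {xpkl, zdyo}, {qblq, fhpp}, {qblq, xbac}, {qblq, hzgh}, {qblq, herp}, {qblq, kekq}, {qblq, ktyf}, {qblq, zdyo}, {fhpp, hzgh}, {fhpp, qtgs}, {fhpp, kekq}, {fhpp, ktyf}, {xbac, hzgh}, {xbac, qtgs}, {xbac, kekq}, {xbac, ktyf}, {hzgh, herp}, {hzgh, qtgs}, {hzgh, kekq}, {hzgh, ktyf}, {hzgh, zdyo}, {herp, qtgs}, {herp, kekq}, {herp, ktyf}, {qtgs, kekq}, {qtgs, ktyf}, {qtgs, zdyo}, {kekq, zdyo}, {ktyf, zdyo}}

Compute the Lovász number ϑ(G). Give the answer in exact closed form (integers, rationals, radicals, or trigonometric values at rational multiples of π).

N(hzgh) = {nhmp, blxe, vvnh, qblq, fhpp, xbac, herp, qtgs, kekq, ktyf, zdyo}, |N(hzgh)| = 11.
deg(kekq) = 12; N(kekq) = {nhmp, jynf, blxe, vvnh, xpkl, qblq, fhpp, xbac, hzgh, herp, qtgs, zdyo}.
N(nhmp) = {jynf, xpkl, fhpp, xbac, hzgh, herp, kekq, ktyf, zdyo}, |N(nhmp)| = 9.
deg(blxe) = 9; N(blxe) = {jynf, xpkl, fhpp, xbac, hzgh, herp, kekq, ktyf, zdyo}.
G = K_{5,4,3,2}: α = 5 = χ(Ḡ), so ϑ = 5.
ϑ(G) ≈ 5.0000000.
Sandwich: α(G)=5 ≤ ϑ(G)=5 ≤ χ(Ḡ)=5 (collapsed).

5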